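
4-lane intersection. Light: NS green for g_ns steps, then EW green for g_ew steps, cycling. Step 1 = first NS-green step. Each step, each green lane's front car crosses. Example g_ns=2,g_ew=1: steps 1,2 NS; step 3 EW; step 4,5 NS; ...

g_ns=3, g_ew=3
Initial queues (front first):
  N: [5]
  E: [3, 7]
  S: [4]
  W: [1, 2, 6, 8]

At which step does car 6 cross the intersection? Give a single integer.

Step 1 [NS]: N:car5-GO,E:wait,S:car4-GO,W:wait | queues: N=0 E=2 S=0 W=4
Step 2 [NS]: N:empty,E:wait,S:empty,W:wait | queues: N=0 E=2 S=0 W=4
Step 3 [NS]: N:empty,E:wait,S:empty,W:wait | queues: N=0 E=2 S=0 W=4
Step 4 [EW]: N:wait,E:car3-GO,S:wait,W:car1-GO | queues: N=0 E=1 S=0 W=3
Step 5 [EW]: N:wait,E:car7-GO,S:wait,W:car2-GO | queues: N=0 E=0 S=0 W=2
Step 6 [EW]: N:wait,E:empty,S:wait,W:car6-GO | queues: N=0 E=0 S=0 W=1
Step 7 [NS]: N:empty,E:wait,S:empty,W:wait | queues: N=0 E=0 S=0 W=1
Step 8 [NS]: N:empty,E:wait,S:empty,W:wait | queues: N=0 E=0 S=0 W=1
Step 9 [NS]: N:empty,E:wait,S:empty,W:wait | queues: N=0 E=0 S=0 W=1
Step 10 [EW]: N:wait,E:empty,S:wait,W:car8-GO | queues: N=0 E=0 S=0 W=0
Car 6 crosses at step 6

6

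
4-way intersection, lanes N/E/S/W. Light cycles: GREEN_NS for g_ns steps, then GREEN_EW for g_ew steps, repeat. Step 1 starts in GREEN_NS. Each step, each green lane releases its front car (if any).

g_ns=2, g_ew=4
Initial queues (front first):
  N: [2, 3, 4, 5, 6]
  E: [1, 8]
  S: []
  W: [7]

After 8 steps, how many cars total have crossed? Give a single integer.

Answer: 7

Derivation:
Step 1 [NS]: N:car2-GO,E:wait,S:empty,W:wait | queues: N=4 E=2 S=0 W=1
Step 2 [NS]: N:car3-GO,E:wait,S:empty,W:wait | queues: N=3 E=2 S=0 W=1
Step 3 [EW]: N:wait,E:car1-GO,S:wait,W:car7-GO | queues: N=3 E=1 S=0 W=0
Step 4 [EW]: N:wait,E:car8-GO,S:wait,W:empty | queues: N=3 E=0 S=0 W=0
Step 5 [EW]: N:wait,E:empty,S:wait,W:empty | queues: N=3 E=0 S=0 W=0
Step 6 [EW]: N:wait,E:empty,S:wait,W:empty | queues: N=3 E=0 S=0 W=0
Step 7 [NS]: N:car4-GO,E:wait,S:empty,W:wait | queues: N=2 E=0 S=0 W=0
Step 8 [NS]: N:car5-GO,E:wait,S:empty,W:wait | queues: N=1 E=0 S=0 W=0
Cars crossed by step 8: 7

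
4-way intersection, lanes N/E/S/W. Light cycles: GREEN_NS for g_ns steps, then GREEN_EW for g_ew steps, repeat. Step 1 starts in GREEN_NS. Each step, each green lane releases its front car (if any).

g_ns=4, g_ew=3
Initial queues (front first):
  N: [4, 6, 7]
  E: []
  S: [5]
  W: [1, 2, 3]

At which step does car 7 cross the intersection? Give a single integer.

Step 1 [NS]: N:car4-GO,E:wait,S:car5-GO,W:wait | queues: N=2 E=0 S=0 W=3
Step 2 [NS]: N:car6-GO,E:wait,S:empty,W:wait | queues: N=1 E=0 S=0 W=3
Step 3 [NS]: N:car7-GO,E:wait,S:empty,W:wait | queues: N=0 E=0 S=0 W=3
Step 4 [NS]: N:empty,E:wait,S:empty,W:wait | queues: N=0 E=0 S=0 W=3
Step 5 [EW]: N:wait,E:empty,S:wait,W:car1-GO | queues: N=0 E=0 S=0 W=2
Step 6 [EW]: N:wait,E:empty,S:wait,W:car2-GO | queues: N=0 E=0 S=0 W=1
Step 7 [EW]: N:wait,E:empty,S:wait,W:car3-GO | queues: N=0 E=0 S=0 W=0
Car 7 crosses at step 3

3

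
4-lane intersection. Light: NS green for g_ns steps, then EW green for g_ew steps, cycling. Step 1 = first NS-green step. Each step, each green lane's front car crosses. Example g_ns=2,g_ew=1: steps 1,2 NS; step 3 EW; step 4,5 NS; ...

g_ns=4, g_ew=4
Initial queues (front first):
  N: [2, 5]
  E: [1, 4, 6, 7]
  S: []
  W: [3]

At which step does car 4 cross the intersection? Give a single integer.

Step 1 [NS]: N:car2-GO,E:wait,S:empty,W:wait | queues: N=1 E=4 S=0 W=1
Step 2 [NS]: N:car5-GO,E:wait,S:empty,W:wait | queues: N=0 E=4 S=0 W=1
Step 3 [NS]: N:empty,E:wait,S:empty,W:wait | queues: N=0 E=4 S=0 W=1
Step 4 [NS]: N:empty,E:wait,S:empty,W:wait | queues: N=0 E=4 S=0 W=1
Step 5 [EW]: N:wait,E:car1-GO,S:wait,W:car3-GO | queues: N=0 E=3 S=0 W=0
Step 6 [EW]: N:wait,E:car4-GO,S:wait,W:empty | queues: N=0 E=2 S=0 W=0
Step 7 [EW]: N:wait,E:car6-GO,S:wait,W:empty | queues: N=0 E=1 S=0 W=0
Step 8 [EW]: N:wait,E:car7-GO,S:wait,W:empty | queues: N=0 E=0 S=0 W=0
Car 4 crosses at step 6

6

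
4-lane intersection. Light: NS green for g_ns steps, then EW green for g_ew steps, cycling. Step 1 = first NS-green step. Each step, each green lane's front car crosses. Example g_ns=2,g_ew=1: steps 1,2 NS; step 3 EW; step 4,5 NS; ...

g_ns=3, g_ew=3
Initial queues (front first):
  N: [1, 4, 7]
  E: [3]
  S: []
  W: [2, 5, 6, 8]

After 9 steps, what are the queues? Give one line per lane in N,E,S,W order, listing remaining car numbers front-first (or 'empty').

Step 1 [NS]: N:car1-GO,E:wait,S:empty,W:wait | queues: N=2 E=1 S=0 W=4
Step 2 [NS]: N:car4-GO,E:wait,S:empty,W:wait | queues: N=1 E=1 S=0 W=4
Step 3 [NS]: N:car7-GO,E:wait,S:empty,W:wait | queues: N=0 E=1 S=0 W=4
Step 4 [EW]: N:wait,E:car3-GO,S:wait,W:car2-GO | queues: N=0 E=0 S=0 W=3
Step 5 [EW]: N:wait,E:empty,S:wait,W:car5-GO | queues: N=0 E=0 S=0 W=2
Step 6 [EW]: N:wait,E:empty,S:wait,W:car6-GO | queues: N=0 E=0 S=0 W=1
Step 7 [NS]: N:empty,E:wait,S:empty,W:wait | queues: N=0 E=0 S=0 W=1
Step 8 [NS]: N:empty,E:wait,S:empty,W:wait | queues: N=0 E=0 S=0 W=1
Step 9 [NS]: N:empty,E:wait,S:empty,W:wait | queues: N=0 E=0 S=0 W=1

N: empty
E: empty
S: empty
W: 8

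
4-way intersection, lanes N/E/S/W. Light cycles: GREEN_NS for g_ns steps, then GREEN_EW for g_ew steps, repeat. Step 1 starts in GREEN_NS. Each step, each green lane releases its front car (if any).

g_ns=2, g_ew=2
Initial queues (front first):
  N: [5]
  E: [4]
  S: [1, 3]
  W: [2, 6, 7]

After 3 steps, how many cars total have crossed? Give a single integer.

Step 1 [NS]: N:car5-GO,E:wait,S:car1-GO,W:wait | queues: N=0 E=1 S=1 W=3
Step 2 [NS]: N:empty,E:wait,S:car3-GO,W:wait | queues: N=0 E=1 S=0 W=3
Step 3 [EW]: N:wait,E:car4-GO,S:wait,W:car2-GO | queues: N=0 E=0 S=0 W=2
Cars crossed by step 3: 5

Answer: 5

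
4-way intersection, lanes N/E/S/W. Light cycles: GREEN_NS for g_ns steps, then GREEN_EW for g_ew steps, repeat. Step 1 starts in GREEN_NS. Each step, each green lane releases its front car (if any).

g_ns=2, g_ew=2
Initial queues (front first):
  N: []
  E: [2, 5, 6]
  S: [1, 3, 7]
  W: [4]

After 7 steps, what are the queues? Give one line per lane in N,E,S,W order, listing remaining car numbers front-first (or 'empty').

Step 1 [NS]: N:empty,E:wait,S:car1-GO,W:wait | queues: N=0 E=3 S=2 W=1
Step 2 [NS]: N:empty,E:wait,S:car3-GO,W:wait | queues: N=0 E=3 S=1 W=1
Step 3 [EW]: N:wait,E:car2-GO,S:wait,W:car4-GO | queues: N=0 E=2 S=1 W=0
Step 4 [EW]: N:wait,E:car5-GO,S:wait,W:empty | queues: N=0 E=1 S=1 W=0
Step 5 [NS]: N:empty,E:wait,S:car7-GO,W:wait | queues: N=0 E=1 S=0 W=0
Step 6 [NS]: N:empty,E:wait,S:empty,W:wait | queues: N=0 E=1 S=0 W=0
Step 7 [EW]: N:wait,E:car6-GO,S:wait,W:empty | queues: N=0 E=0 S=0 W=0

N: empty
E: empty
S: empty
W: empty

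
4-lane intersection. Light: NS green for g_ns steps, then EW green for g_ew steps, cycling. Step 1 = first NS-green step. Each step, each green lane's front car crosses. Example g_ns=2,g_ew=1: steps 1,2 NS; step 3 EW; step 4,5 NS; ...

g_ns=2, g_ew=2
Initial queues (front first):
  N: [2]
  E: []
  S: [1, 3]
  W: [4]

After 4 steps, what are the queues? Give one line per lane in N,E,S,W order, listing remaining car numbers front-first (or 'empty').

Step 1 [NS]: N:car2-GO,E:wait,S:car1-GO,W:wait | queues: N=0 E=0 S=1 W=1
Step 2 [NS]: N:empty,E:wait,S:car3-GO,W:wait | queues: N=0 E=0 S=0 W=1
Step 3 [EW]: N:wait,E:empty,S:wait,W:car4-GO | queues: N=0 E=0 S=0 W=0

N: empty
E: empty
S: empty
W: empty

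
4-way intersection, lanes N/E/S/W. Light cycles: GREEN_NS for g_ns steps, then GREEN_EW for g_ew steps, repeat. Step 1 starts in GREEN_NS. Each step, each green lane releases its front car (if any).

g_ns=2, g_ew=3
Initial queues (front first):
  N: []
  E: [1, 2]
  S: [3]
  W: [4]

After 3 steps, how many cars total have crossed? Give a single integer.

Answer: 3

Derivation:
Step 1 [NS]: N:empty,E:wait,S:car3-GO,W:wait | queues: N=0 E=2 S=0 W=1
Step 2 [NS]: N:empty,E:wait,S:empty,W:wait | queues: N=0 E=2 S=0 W=1
Step 3 [EW]: N:wait,E:car1-GO,S:wait,W:car4-GO | queues: N=0 E=1 S=0 W=0
Cars crossed by step 3: 3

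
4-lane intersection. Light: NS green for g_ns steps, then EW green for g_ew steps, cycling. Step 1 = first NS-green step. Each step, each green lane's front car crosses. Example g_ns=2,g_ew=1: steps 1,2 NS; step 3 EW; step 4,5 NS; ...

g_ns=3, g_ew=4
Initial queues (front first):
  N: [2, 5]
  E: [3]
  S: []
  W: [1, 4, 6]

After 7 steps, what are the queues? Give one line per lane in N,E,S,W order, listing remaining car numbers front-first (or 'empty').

Step 1 [NS]: N:car2-GO,E:wait,S:empty,W:wait | queues: N=1 E=1 S=0 W=3
Step 2 [NS]: N:car5-GO,E:wait,S:empty,W:wait | queues: N=0 E=1 S=0 W=3
Step 3 [NS]: N:empty,E:wait,S:empty,W:wait | queues: N=0 E=1 S=0 W=3
Step 4 [EW]: N:wait,E:car3-GO,S:wait,W:car1-GO | queues: N=0 E=0 S=0 W=2
Step 5 [EW]: N:wait,E:empty,S:wait,W:car4-GO | queues: N=0 E=0 S=0 W=1
Step 6 [EW]: N:wait,E:empty,S:wait,W:car6-GO | queues: N=0 E=0 S=0 W=0

N: empty
E: empty
S: empty
W: empty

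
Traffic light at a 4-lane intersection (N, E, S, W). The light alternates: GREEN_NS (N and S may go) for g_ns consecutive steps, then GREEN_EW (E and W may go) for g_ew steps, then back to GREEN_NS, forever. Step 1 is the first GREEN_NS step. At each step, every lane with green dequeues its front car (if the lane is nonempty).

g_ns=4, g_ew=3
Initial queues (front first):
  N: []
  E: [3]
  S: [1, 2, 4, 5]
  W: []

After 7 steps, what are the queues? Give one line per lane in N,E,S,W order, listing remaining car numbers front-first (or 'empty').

Step 1 [NS]: N:empty,E:wait,S:car1-GO,W:wait | queues: N=0 E=1 S=3 W=0
Step 2 [NS]: N:empty,E:wait,S:car2-GO,W:wait | queues: N=0 E=1 S=2 W=0
Step 3 [NS]: N:empty,E:wait,S:car4-GO,W:wait | queues: N=0 E=1 S=1 W=0
Step 4 [NS]: N:empty,E:wait,S:car5-GO,W:wait | queues: N=0 E=1 S=0 W=0
Step 5 [EW]: N:wait,E:car3-GO,S:wait,W:empty | queues: N=0 E=0 S=0 W=0

N: empty
E: empty
S: empty
W: empty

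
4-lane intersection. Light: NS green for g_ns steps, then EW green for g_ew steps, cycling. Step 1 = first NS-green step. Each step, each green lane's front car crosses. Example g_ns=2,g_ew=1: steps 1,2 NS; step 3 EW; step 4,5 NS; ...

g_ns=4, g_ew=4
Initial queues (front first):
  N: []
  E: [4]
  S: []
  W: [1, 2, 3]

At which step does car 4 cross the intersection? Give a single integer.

Step 1 [NS]: N:empty,E:wait,S:empty,W:wait | queues: N=0 E=1 S=0 W=3
Step 2 [NS]: N:empty,E:wait,S:empty,W:wait | queues: N=0 E=1 S=0 W=3
Step 3 [NS]: N:empty,E:wait,S:empty,W:wait | queues: N=0 E=1 S=0 W=3
Step 4 [NS]: N:empty,E:wait,S:empty,W:wait | queues: N=0 E=1 S=0 W=3
Step 5 [EW]: N:wait,E:car4-GO,S:wait,W:car1-GO | queues: N=0 E=0 S=0 W=2
Step 6 [EW]: N:wait,E:empty,S:wait,W:car2-GO | queues: N=0 E=0 S=0 W=1
Step 7 [EW]: N:wait,E:empty,S:wait,W:car3-GO | queues: N=0 E=0 S=0 W=0
Car 4 crosses at step 5

5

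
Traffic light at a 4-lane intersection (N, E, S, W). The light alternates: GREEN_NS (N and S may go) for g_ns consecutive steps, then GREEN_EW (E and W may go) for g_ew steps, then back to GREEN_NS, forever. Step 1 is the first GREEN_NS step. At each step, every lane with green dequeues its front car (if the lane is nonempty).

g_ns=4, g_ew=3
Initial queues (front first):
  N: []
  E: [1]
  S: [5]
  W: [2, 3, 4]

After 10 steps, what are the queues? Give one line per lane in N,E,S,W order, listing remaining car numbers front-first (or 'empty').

Step 1 [NS]: N:empty,E:wait,S:car5-GO,W:wait | queues: N=0 E=1 S=0 W=3
Step 2 [NS]: N:empty,E:wait,S:empty,W:wait | queues: N=0 E=1 S=0 W=3
Step 3 [NS]: N:empty,E:wait,S:empty,W:wait | queues: N=0 E=1 S=0 W=3
Step 4 [NS]: N:empty,E:wait,S:empty,W:wait | queues: N=0 E=1 S=0 W=3
Step 5 [EW]: N:wait,E:car1-GO,S:wait,W:car2-GO | queues: N=0 E=0 S=0 W=2
Step 6 [EW]: N:wait,E:empty,S:wait,W:car3-GO | queues: N=0 E=0 S=0 W=1
Step 7 [EW]: N:wait,E:empty,S:wait,W:car4-GO | queues: N=0 E=0 S=0 W=0

N: empty
E: empty
S: empty
W: empty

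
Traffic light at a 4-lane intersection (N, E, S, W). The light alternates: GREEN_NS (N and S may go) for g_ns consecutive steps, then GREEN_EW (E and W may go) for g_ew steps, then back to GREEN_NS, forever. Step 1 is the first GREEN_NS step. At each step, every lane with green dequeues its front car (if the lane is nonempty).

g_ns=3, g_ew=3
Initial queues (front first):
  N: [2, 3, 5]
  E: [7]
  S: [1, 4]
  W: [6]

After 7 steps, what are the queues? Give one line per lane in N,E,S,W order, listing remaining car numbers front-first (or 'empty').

Step 1 [NS]: N:car2-GO,E:wait,S:car1-GO,W:wait | queues: N=2 E=1 S=1 W=1
Step 2 [NS]: N:car3-GO,E:wait,S:car4-GO,W:wait | queues: N=1 E=1 S=0 W=1
Step 3 [NS]: N:car5-GO,E:wait,S:empty,W:wait | queues: N=0 E=1 S=0 W=1
Step 4 [EW]: N:wait,E:car7-GO,S:wait,W:car6-GO | queues: N=0 E=0 S=0 W=0

N: empty
E: empty
S: empty
W: empty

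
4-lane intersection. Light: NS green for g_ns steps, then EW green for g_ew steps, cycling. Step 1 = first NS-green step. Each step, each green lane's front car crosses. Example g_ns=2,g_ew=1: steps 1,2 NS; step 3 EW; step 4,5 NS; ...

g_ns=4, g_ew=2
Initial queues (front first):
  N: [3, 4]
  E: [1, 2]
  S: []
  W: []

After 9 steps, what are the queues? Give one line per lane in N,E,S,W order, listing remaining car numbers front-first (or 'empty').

Step 1 [NS]: N:car3-GO,E:wait,S:empty,W:wait | queues: N=1 E=2 S=0 W=0
Step 2 [NS]: N:car4-GO,E:wait,S:empty,W:wait | queues: N=0 E=2 S=0 W=0
Step 3 [NS]: N:empty,E:wait,S:empty,W:wait | queues: N=0 E=2 S=0 W=0
Step 4 [NS]: N:empty,E:wait,S:empty,W:wait | queues: N=0 E=2 S=0 W=0
Step 5 [EW]: N:wait,E:car1-GO,S:wait,W:empty | queues: N=0 E=1 S=0 W=0
Step 6 [EW]: N:wait,E:car2-GO,S:wait,W:empty | queues: N=0 E=0 S=0 W=0

N: empty
E: empty
S: empty
W: empty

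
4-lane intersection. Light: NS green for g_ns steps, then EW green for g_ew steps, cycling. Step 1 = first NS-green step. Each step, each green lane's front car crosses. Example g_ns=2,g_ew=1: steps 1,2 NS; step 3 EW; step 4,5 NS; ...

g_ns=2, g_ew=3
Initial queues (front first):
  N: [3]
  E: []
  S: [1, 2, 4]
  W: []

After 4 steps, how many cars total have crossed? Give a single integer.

Answer: 3

Derivation:
Step 1 [NS]: N:car3-GO,E:wait,S:car1-GO,W:wait | queues: N=0 E=0 S=2 W=0
Step 2 [NS]: N:empty,E:wait,S:car2-GO,W:wait | queues: N=0 E=0 S=1 W=0
Step 3 [EW]: N:wait,E:empty,S:wait,W:empty | queues: N=0 E=0 S=1 W=0
Step 4 [EW]: N:wait,E:empty,S:wait,W:empty | queues: N=0 E=0 S=1 W=0
Cars crossed by step 4: 3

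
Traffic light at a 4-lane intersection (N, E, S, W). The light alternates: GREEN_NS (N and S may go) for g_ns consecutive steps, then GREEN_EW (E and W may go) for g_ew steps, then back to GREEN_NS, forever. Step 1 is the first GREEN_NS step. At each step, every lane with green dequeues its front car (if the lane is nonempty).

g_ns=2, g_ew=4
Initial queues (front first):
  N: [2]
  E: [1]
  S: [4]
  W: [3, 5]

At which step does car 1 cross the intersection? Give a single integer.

Step 1 [NS]: N:car2-GO,E:wait,S:car4-GO,W:wait | queues: N=0 E=1 S=0 W=2
Step 2 [NS]: N:empty,E:wait,S:empty,W:wait | queues: N=0 E=1 S=0 W=2
Step 3 [EW]: N:wait,E:car1-GO,S:wait,W:car3-GO | queues: N=0 E=0 S=0 W=1
Step 4 [EW]: N:wait,E:empty,S:wait,W:car5-GO | queues: N=0 E=0 S=0 W=0
Car 1 crosses at step 3

3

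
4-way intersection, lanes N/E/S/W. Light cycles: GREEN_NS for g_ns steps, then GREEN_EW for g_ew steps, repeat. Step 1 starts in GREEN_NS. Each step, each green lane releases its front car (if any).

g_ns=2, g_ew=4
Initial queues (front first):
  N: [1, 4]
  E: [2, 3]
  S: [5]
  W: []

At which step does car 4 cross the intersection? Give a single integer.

Step 1 [NS]: N:car1-GO,E:wait,S:car5-GO,W:wait | queues: N=1 E=2 S=0 W=0
Step 2 [NS]: N:car4-GO,E:wait,S:empty,W:wait | queues: N=0 E=2 S=0 W=0
Step 3 [EW]: N:wait,E:car2-GO,S:wait,W:empty | queues: N=0 E=1 S=0 W=0
Step 4 [EW]: N:wait,E:car3-GO,S:wait,W:empty | queues: N=0 E=0 S=0 W=0
Car 4 crosses at step 2

2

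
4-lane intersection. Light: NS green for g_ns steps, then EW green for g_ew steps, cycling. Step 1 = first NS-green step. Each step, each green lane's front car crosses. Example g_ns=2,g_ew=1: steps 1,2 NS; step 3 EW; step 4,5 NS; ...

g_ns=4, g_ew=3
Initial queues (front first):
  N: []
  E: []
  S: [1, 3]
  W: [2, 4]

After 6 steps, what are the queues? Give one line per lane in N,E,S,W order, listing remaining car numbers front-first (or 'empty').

Step 1 [NS]: N:empty,E:wait,S:car1-GO,W:wait | queues: N=0 E=0 S=1 W=2
Step 2 [NS]: N:empty,E:wait,S:car3-GO,W:wait | queues: N=0 E=0 S=0 W=2
Step 3 [NS]: N:empty,E:wait,S:empty,W:wait | queues: N=0 E=0 S=0 W=2
Step 4 [NS]: N:empty,E:wait,S:empty,W:wait | queues: N=0 E=0 S=0 W=2
Step 5 [EW]: N:wait,E:empty,S:wait,W:car2-GO | queues: N=0 E=0 S=0 W=1
Step 6 [EW]: N:wait,E:empty,S:wait,W:car4-GO | queues: N=0 E=0 S=0 W=0

N: empty
E: empty
S: empty
W: empty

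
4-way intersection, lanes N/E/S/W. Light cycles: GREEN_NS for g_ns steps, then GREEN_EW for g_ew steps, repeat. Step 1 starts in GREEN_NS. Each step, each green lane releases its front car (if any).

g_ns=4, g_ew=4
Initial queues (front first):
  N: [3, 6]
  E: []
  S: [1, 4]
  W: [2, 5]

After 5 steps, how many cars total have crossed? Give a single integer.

Step 1 [NS]: N:car3-GO,E:wait,S:car1-GO,W:wait | queues: N=1 E=0 S=1 W=2
Step 2 [NS]: N:car6-GO,E:wait,S:car4-GO,W:wait | queues: N=0 E=0 S=0 W=2
Step 3 [NS]: N:empty,E:wait,S:empty,W:wait | queues: N=0 E=0 S=0 W=2
Step 4 [NS]: N:empty,E:wait,S:empty,W:wait | queues: N=0 E=0 S=0 W=2
Step 5 [EW]: N:wait,E:empty,S:wait,W:car2-GO | queues: N=0 E=0 S=0 W=1
Cars crossed by step 5: 5

Answer: 5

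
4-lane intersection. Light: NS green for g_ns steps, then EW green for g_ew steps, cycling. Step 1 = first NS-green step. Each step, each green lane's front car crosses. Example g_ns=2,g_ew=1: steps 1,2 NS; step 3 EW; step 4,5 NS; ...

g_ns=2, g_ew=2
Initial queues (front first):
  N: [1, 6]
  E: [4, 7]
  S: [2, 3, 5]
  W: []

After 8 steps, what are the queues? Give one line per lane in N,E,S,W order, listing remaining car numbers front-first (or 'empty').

Step 1 [NS]: N:car1-GO,E:wait,S:car2-GO,W:wait | queues: N=1 E=2 S=2 W=0
Step 2 [NS]: N:car6-GO,E:wait,S:car3-GO,W:wait | queues: N=0 E=2 S=1 W=0
Step 3 [EW]: N:wait,E:car4-GO,S:wait,W:empty | queues: N=0 E=1 S=1 W=0
Step 4 [EW]: N:wait,E:car7-GO,S:wait,W:empty | queues: N=0 E=0 S=1 W=0
Step 5 [NS]: N:empty,E:wait,S:car5-GO,W:wait | queues: N=0 E=0 S=0 W=0

N: empty
E: empty
S: empty
W: empty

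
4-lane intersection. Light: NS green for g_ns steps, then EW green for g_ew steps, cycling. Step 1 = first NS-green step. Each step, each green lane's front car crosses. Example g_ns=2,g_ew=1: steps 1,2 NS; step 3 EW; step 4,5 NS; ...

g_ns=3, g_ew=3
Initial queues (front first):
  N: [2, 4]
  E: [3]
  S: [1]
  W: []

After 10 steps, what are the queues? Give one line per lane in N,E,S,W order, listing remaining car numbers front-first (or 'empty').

Step 1 [NS]: N:car2-GO,E:wait,S:car1-GO,W:wait | queues: N=1 E=1 S=0 W=0
Step 2 [NS]: N:car4-GO,E:wait,S:empty,W:wait | queues: N=0 E=1 S=0 W=0
Step 3 [NS]: N:empty,E:wait,S:empty,W:wait | queues: N=0 E=1 S=0 W=0
Step 4 [EW]: N:wait,E:car3-GO,S:wait,W:empty | queues: N=0 E=0 S=0 W=0

N: empty
E: empty
S: empty
W: empty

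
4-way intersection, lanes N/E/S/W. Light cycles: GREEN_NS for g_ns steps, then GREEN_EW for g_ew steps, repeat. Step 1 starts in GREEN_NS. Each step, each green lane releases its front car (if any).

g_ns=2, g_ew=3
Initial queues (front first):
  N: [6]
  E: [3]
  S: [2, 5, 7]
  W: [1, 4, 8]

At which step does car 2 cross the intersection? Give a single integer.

Step 1 [NS]: N:car6-GO,E:wait,S:car2-GO,W:wait | queues: N=0 E=1 S=2 W=3
Step 2 [NS]: N:empty,E:wait,S:car5-GO,W:wait | queues: N=0 E=1 S=1 W=3
Step 3 [EW]: N:wait,E:car3-GO,S:wait,W:car1-GO | queues: N=0 E=0 S=1 W=2
Step 4 [EW]: N:wait,E:empty,S:wait,W:car4-GO | queues: N=0 E=0 S=1 W=1
Step 5 [EW]: N:wait,E:empty,S:wait,W:car8-GO | queues: N=0 E=0 S=1 W=0
Step 6 [NS]: N:empty,E:wait,S:car7-GO,W:wait | queues: N=0 E=0 S=0 W=0
Car 2 crosses at step 1

1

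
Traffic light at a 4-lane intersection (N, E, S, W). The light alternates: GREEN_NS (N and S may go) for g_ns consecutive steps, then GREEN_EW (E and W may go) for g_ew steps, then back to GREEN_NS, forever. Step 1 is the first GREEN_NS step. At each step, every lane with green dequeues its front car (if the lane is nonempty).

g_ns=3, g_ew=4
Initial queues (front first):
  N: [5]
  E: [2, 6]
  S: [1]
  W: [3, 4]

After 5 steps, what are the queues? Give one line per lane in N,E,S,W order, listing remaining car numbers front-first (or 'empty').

Step 1 [NS]: N:car5-GO,E:wait,S:car1-GO,W:wait | queues: N=0 E=2 S=0 W=2
Step 2 [NS]: N:empty,E:wait,S:empty,W:wait | queues: N=0 E=2 S=0 W=2
Step 3 [NS]: N:empty,E:wait,S:empty,W:wait | queues: N=0 E=2 S=0 W=2
Step 4 [EW]: N:wait,E:car2-GO,S:wait,W:car3-GO | queues: N=0 E=1 S=0 W=1
Step 5 [EW]: N:wait,E:car6-GO,S:wait,W:car4-GO | queues: N=0 E=0 S=0 W=0

N: empty
E: empty
S: empty
W: empty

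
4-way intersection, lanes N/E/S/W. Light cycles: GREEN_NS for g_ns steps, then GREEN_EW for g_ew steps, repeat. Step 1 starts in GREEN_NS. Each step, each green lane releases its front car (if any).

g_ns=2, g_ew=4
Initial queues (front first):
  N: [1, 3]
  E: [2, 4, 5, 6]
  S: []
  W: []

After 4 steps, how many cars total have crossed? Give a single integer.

Step 1 [NS]: N:car1-GO,E:wait,S:empty,W:wait | queues: N=1 E=4 S=0 W=0
Step 2 [NS]: N:car3-GO,E:wait,S:empty,W:wait | queues: N=0 E=4 S=0 W=0
Step 3 [EW]: N:wait,E:car2-GO,S:wait,W:empty | queues: N=0 E=3 S=0 W=0
Step 4 [EW]: N:wait,E:car4-GO,S:wait,W:empty | queues: N=0 E=2 S=0 W=0
Cars crossed by step 4: 4

Answer: 4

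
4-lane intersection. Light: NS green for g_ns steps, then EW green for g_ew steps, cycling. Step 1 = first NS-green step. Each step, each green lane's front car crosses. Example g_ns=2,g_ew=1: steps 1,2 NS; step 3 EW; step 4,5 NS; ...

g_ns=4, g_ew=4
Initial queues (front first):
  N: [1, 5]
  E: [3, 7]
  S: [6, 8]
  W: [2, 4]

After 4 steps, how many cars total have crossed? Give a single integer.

Answer: 4

Derivation:
Step 1 [NS]: N:car1-GO,E:wait,S:car6-GO,W:wait | queues: N=1 E=2 S=1 W=2
Step 2 [NS]: N:car5-GO,E:wait,S:car8-GO,W:wait | queues: N=0 E=2 S=0 W=2
Step 3 [NS]: N:empty,E:wait,S:empty,W:wait | queues: N=0 E=2 S=0 W=2
Step 4 [NS]: N:empty,E:wait,S:empty,W:wait | queues: N=0 E=2 S=0 W=2
Cars crossed by step 4: 4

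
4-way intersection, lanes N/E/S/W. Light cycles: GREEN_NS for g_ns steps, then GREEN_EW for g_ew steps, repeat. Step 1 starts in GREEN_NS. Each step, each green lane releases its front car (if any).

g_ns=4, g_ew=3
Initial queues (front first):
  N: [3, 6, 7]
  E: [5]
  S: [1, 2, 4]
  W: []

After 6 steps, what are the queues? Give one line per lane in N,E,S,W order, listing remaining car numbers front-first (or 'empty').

Step 1 [NS]: N:car3-GO,E:wait,S:car1-GO,W:wait | queues: N=2 E=1 S=2 W=0
Step 2 [NS]: N:car6-GO,E:wait,S:car2-GO,W:wait | queues: N=1 E=1 S=1 W=0
Step 3 [NS]: N:car7-GO,E:wait,S:car4-GO,W:wait | queues: N=0 E=1 S=0 W=0
Step 4 [NS]: N:empty,E:wait,S:empty,W:wait | queues: N=0 E=1 S=0 W=0
Step 5 [EW]: N:wait,E:car5-GO,S:wait,W:empty | queues: N=0 E=0 S=0 W=0

N: empty
E: empty
S: empty
W: empty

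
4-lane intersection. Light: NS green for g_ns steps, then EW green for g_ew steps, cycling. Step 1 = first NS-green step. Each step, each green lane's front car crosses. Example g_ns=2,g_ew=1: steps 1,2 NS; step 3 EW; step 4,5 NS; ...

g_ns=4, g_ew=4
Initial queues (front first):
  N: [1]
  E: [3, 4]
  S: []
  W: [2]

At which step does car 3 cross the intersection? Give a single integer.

Step 1 [NS]: N:car1-GO,E:wait,S:empty,W:wait | queues: N=0 E=2 S=0 W=1
Step 2 [NS]: N:empty,E:wait,S:empty,W:wait | queues: N=0 E=2 S=0 W=1
Step 3 [NS]: N:empty,E:wait,S:empty,W:wait | queues: N=0 E=2 S=0 W=1
Step 4 [NS]: N:empty,E:wait,S:empty,W:wait | queues: N=0 E=2 S=0 W=1
Step 5 [EW]: N:wait,E:car3-GO,S:wait,W:car2-GO | queues: N=0 E=1 S=0 W=0
Step 6 [EW]: N:wait,E:car4-GO,S:wait,W:empty | queues: N=0 E=0 S=0 W=0
Car 3 crosses at step 5

5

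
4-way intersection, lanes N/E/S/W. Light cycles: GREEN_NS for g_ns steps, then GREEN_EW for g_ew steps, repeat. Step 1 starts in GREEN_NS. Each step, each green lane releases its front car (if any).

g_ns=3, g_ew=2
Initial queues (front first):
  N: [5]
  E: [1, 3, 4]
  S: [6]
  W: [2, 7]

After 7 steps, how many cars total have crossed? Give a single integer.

Answer: 6

Derivation:
Step 1 [NS]: N:car5-GO,E:wait,S:car6-GO,W:wait | queues: N=0 E=3 S=0 W=2
Step 2 [NS]: N:empty,E:wait,S:empty,W:wait | queues: N=0 E=3 S=0 W=2
Step 3 [NS]: N:empty,E:wait,S:empty,W:wait | queues: N=0 E=3 S=0 W=2
Step 4 [EW]: N:wait,E:car1-GO,S:wait,W:car2-GO | queues: N=0 E=2 S=0 W=1
Step 5 [EW]: N:wait,E:car3-GO,S:wait,W:car7-GO | queues: N=0 E=1 S=0 W=0
Step 6 [NS]: N:empty,E:wait,S:empty,W:wait | queues: N=0 E=1 S=0 W=0
Step 7 [NS]: N:empty,E:wait,S:empty,W:wait | queues: N=0 E=1 S=0 W=0
Cars crossed by step 7: 6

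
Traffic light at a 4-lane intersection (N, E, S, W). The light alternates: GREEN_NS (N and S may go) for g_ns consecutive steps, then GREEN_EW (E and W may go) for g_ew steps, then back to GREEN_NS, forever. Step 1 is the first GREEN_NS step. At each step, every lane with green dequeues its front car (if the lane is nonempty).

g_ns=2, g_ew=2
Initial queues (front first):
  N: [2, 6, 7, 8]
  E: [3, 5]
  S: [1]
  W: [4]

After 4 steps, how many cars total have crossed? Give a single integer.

Answer: 6

Derivation:
Step 1 [NS]: N:car2-GO,E:wait,S:car1-GO,W:wait | queues: N=3 E=2 S=0 W=1
Step 2 [NS]: N:car6-GO,E:wait,S:empty,W:wait | queues: N=2 E=2 S=0 W=1
Step 3 [EW]: N:wait,E:car3-GO,S:wait,W:car4-GO | queues: N=2 E=1 S=0 W=0
Step 4 [EW]: N:wait,E:car5-GO,S:wait,W:empty | queues: N=2 E=0 S=0 W=0
Cars crossed by step 4: 6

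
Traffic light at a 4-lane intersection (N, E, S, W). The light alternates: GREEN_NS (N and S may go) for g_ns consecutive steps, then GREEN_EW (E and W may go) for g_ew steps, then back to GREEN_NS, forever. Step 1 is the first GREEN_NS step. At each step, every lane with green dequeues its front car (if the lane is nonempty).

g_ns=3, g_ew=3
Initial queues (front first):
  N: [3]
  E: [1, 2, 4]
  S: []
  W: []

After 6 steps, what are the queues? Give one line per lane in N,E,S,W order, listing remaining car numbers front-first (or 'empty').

Step 1 [NS]: N:car3-GO,E:wait,S:empty,W:wait | queues: N=0 E=3 S=0 W=0
Step 2 [NS]: N:empty,E:wait,S:empty,W:wait | queues: N=0 E=3 S=0 W=0
Step 3 [NS]: N:empty,E:wait,S:empty,W:wait | queues: N=0 E=3 S=0 W=0
Step 4 [EW]: N:wait,E:car1-GO,S:wait,W:empty | queues: N=0 E=2 S=0 W=0
Step 5 [EW]: N:wait,E:car2-GO,S:wait,W:empty | queues: N=0 E=1 S=0 W=0
Step 6 [EW]: N:wait,E:car4-GO,S:wait,W:empty | queues: N=0 E=0 S=0 W=0

N: empty
E: empty
S: empty
W: empty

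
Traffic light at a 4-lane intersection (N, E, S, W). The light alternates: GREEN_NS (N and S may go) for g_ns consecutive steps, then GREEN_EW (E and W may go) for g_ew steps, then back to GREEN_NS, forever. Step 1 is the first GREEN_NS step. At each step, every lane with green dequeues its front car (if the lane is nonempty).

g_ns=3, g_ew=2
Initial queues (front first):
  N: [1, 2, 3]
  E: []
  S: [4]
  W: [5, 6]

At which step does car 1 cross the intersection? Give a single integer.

Step 1 [NS]: N:car1-GO,E:wait,S:car4-GO,W:wait | queues: N=2 E=0 S=0 W=2
Step 2 [NS]: N:car2-GO,E:wait,S:empty,W:wait | queues: N=1 E=0 S=0 W=2
Step 3 [NS]: N:car3-GO,E:wait,S:empty,W:wait | queues: N=0 E=0 S=0 W=2
Step 4 [EW]: N:wait,E:empty,S:wait,W:car5-GO | queues: N=0 E=0 S=0 W=1
Step 5 [EW]: N:wait,E:empty,S:wait,W:car6-GO | queues: N=0 E=0 S=0 W=0
Car 1 crosses at step 1

1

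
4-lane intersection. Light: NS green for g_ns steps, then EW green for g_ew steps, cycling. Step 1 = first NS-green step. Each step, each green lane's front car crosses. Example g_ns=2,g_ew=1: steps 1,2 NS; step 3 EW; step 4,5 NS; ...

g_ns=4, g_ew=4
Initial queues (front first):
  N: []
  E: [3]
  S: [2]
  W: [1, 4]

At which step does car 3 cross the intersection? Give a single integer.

Step 1 [NS]: N:empty,E:wait,S:car2-GO,W:wait | queues: N=0 E=1 S=0 W=2
Step 2 [NS]: N:empty,E:wait,S:empty,W:wait | queues: N=0 E=1 S=0 W=2
Step 3 [NS]: N:empty,E:wait,S:empty,W:wait | queues: N=0 E=1 S=0 W=2
Step 4 [NS]: N:empty,E:wait,S:empty,W:wait | queues: N=0 E=1 S=0 W=2
Step 5 [EW]: N:wait,E:car3-GO,S:wait,W:car1-GO | queues: N=0 E=0 S=0 W=1
Step 6 [EW]: N:wait,E:empty,S:wait,W:car4-GO | queues: N=0 E=0 S=0 W=0
Car 3 crosses at step 5

5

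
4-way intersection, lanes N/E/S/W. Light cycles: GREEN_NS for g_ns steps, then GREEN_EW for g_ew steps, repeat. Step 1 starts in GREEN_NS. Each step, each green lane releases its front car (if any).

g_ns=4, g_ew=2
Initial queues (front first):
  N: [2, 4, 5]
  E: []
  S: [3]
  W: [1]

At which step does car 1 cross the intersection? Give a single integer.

Step 1 [NS]: N:car2-GO,E:wait,S:car3-GO,W:wait | queues: N=2 E=0 S=0 W=1
Step 2 [NS]: N:car4-GO,E:wait,S:empty,W:wait | queues: N=1 E=0 S=0 W=1
Step 3 [NS]: N:car5-GO,E:wait,S:empty,W:wait | queues: N=0 E=0 S=0 W=1
Step 4 [NS]: N:empty,E:wait,S:empty,W:wait | queues: N=0 E=0 S=0 W=1
Step 5 [EW]: N:wait,E:empty,S:wait,W:car1-GO | queues: N=0 E=0 S=0 W=0
Car 1 crosses at step 5

5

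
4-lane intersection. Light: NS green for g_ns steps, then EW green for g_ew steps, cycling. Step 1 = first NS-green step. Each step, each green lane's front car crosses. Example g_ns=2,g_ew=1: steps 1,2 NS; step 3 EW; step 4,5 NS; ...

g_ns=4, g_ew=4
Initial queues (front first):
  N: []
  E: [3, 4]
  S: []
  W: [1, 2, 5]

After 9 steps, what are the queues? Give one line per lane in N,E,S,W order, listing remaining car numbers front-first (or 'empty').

Step 1 [NS]: N:empty,E:wait,S:empty,W:wait | queues: N=0 E=2 S=0 W=3
Step 2 [NS]: N:empty,E:wait,S:empty,W:wait | queues: N=0 E=2 S=0 W=3
Step 3 [NS]: N:empty,E:wait,S:empty,W:wait | queues: N=0 E=2 S=0 W=3
Step 4 [NS]: N:empty,E:wait,S:empty,W:wait | queues: N=0 E=2 S=0 W=3
Step 5 [EW]: N:wait,E:car3-GO,S:wait,W:car1-GO | queues: N=0 E=1 S=0 W=2
Step 6 [EW]: N:wait,E:car4-GO,S:wait,W:car2-GO | queues: N=0 E=0 S=0 W=1
Step 7 [EW]: N:wait,E:empty,S:wait,W:car5-GO | queues: N=0 E=0 S=0 W=0

N: empty
E: empty
S: empty
W: empty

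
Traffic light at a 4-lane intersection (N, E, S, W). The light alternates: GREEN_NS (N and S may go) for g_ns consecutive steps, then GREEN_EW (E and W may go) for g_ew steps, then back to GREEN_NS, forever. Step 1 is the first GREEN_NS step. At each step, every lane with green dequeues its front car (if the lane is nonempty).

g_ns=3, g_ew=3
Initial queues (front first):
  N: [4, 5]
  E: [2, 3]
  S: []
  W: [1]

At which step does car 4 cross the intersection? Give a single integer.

Step 1 [NS]: N:car4-GO,E:wait,S:empty,W:wait | queues: N=1 E=2 S=0 W=1
Step 2 [NS]: N:car5-GO,E:wait,S:empty,W:wait | queues: N=0 E=2 S=0 W=1
Step 3 [NS]: N:empty,E:wait,S:empty,W:wait | queues: N=0 E=2 S=0 W=1
Step 4 [EW]: N:wait,E:car2-GO,S:wait,W:car1-GO | queues: N=0 E=1 S=0 W=0
Step 5 [EW]: N:wait,E:car3-GO,S:wait,W:empty | queues: N=0 E=0 S=0 W=0
Car 4 crosses at step 1

1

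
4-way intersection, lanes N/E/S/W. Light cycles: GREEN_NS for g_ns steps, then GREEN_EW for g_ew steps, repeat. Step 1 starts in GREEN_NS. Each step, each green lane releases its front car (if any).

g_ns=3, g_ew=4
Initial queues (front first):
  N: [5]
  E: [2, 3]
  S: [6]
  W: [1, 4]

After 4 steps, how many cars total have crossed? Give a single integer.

Step 1 [NS]: N:car5-GO,E:wait,S:car6-GO,W:wait | queues: N=0 E=2 S=0 W=2
Step 2 [NS]: N:empty,E:wait,S:empty,W:wait | queues: N=0 E=2 S=0 W=2
Step 3 [NS]: N:empty,E:wait,S:empty,W:wait | queues: N=0 E=2 S=0 W=2
Step 4 [EW]: N:wait,E:car2-GO,S:wait,W:car1-GO | queues: N=0 E=1 S=0 W=1
Cars crossed by step 4: 4

Answer: 4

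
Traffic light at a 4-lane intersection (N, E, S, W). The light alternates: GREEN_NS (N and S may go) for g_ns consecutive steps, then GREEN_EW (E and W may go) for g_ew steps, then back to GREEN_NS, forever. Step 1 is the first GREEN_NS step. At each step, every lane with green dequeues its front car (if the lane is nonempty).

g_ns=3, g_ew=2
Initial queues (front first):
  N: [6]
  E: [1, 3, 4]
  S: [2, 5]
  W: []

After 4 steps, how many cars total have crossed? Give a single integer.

Step 1 [NS]: N:car6-GO,E:wait,S:car2-GO,W:wait | queues: N=0 E=3 S=1 W=0
Step 2 [NS]: N:empty,E:wait,S:car5-GO,W:wait | queues: N=0 E=3 S=0 W=0
Step 3 [NS]: N:empty,E:wait,S:empty,W:wait | queues: N=0 E=3 S=0 W=0
Step 4 [EW]: N:wait,E:car1-GO,S:wait,W:empty | queues: N=0 E=2 S=0 W=0
Cars crossed by step 4: 4

Answer: 4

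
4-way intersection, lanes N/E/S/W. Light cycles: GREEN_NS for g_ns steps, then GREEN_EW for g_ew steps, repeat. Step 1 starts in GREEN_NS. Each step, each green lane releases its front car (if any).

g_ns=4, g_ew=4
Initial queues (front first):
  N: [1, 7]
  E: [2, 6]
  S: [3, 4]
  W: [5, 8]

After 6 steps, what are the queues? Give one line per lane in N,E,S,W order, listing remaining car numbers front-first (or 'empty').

Step 1 [NS]: N:car1-GO,E:wait,S:car3-GO,W:wait | queues: N=1 E=2 S=1 W=2
Step 2 [NS]: N:car7-GO,E:wait,S:car4-GO,W:wait | queues: N=0 E=2 S=0 W=2
Step 3 [NS]: N:empty,E:wait,S:empty,W:wait | queues: N=0 E=2 S=0 W=2
Step 4 [NS]: N:empty,E:wait,S:empty,W:wait | queues: N=0 E=2 S=0 W=2
Step 5 [EW]: N:wait,E:car2-GO,S:wait,W:car5-GO | queues: N=0 E=1 S=0 W=1
Step 6 [EW]: N:wait,E:car6-GO,S:wait,W:car8-GO | queues: N=0 E=0 S=0 W=0

N: empty
E: empty
S: empty
W: empty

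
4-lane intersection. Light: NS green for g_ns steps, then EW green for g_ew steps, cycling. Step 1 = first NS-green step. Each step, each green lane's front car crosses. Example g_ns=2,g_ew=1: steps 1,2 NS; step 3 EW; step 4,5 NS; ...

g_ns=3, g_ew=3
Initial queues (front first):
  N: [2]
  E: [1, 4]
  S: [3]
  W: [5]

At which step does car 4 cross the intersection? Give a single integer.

Step 1 [NS]: N:car2-GO,E:wait,S:car3-GO,W:wait | queues: N=0 E=2 S=0 W=1
Step 2 [NS]: N:empty,E:wait,S:empty,W:wait | queues: N=0 E=2 S=0 W=1
Step 3 [NS]: N:empty,E:wait,S:empty,W:wait | queues: N=0 E=2 S=0 W=1
Step 4 [EW]: N:wait,E:car1-GO,S:wait,W:car5-GO | queues: N=0 E=1 S=0 W=0
Step 5 [EW]: N:wait,E:car4-GO,S:wait,W:empty | queues: N=0 E=0 S=0 W=0
Car 4 crosses at step 5

5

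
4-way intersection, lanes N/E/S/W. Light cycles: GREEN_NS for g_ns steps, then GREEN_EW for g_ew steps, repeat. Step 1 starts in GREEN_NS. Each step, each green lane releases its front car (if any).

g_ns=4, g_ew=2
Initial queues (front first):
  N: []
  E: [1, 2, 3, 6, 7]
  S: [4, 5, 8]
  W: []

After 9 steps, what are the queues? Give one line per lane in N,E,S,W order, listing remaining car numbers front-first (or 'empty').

Step 1 [NS]: N:empty,E:wait,S:car4-GO,W:wait | queues: N=0 E=5 S=2 W=0
Step 2 [NS]: N:empty,E:wait,S:car5-GO,W:wait | queues: N=0 E=5 S=1 W=0
Step 3 [NS]: N:empty,E:wait,S:car8-GO,W:wait | queues: N=0 E=5 S=0 W=0
Step 4 [NS]: N:empty,E:wait,S:empty,W:wait | queues: N=0 E=5 S=0 W=0
Step 5 [EW]: N:wait,E:car1-GO,S:wait,W:empty | queues: N=0 E=4 S=0 W=0
Step 6 [EW]: N:wait,E:car2-GO,S:wait,W:empty | queues: N=0 E=3 S=0 W=0
Step 7 [NS]: N:empty,E:wait,S:empty,W:wait | queues: N=0 E=3 S=0 W=0
Step 8 [NS]: N:empty,E:wait,S:empty,W:wait | queues: N=0 E=3 S=0 W=0
Step 9 [NS]: N:empty,E:wait,S:empty,W:wait | queues: N=0 E=3 S=0 W=0

N: empty
E: 3 6 7
S: empty
W: empty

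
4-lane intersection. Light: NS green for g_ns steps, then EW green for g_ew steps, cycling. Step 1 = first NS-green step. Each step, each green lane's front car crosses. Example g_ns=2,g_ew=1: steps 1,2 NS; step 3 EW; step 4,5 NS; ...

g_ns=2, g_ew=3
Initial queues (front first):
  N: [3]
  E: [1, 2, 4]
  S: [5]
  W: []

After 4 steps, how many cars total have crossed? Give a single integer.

Step 1 [NS]: N:car3-GO,E:wait,S:car5-GO,W:wait | queues: N=0 E=3 S=0 W=0
Step 2 [NS]: N:empty,E:wait,S:empty,W:wait | queues: N=0 E=3 S=0 W=0
Step 3 [EW]: N:wait,E:car1-GO,S:wait,W:empty | queues: N=0 E=2 S=0 W=0
Step 4 [EW]: N:wait,E:car2-GO,S:wait,W:empty | queues: N=0 E=1 S=0 W=0
Cars crossed by step 4: 4

Answer: 4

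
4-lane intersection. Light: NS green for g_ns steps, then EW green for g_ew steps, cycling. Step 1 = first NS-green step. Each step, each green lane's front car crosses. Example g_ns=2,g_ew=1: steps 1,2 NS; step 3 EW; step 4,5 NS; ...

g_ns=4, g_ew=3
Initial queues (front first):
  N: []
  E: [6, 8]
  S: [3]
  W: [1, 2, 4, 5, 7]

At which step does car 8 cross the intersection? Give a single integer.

Step 1 [NS]: N:empty,E:wait,S:car3-GO,W:wait | queues: N=0 E=2 S=0 W=5
Step 2 [NS]: N:empty,E:wait,S:empty,W:wait | queues: N=0 E=2 S=0 W=5
Step 3 [NS]: N:empty,E:wait,S:empty,W:wait | queues: N=0 E=2 S=0 W=5
Step 4 [NS]: N:empty,E:wait,S:empty,W:wait | queues: N=0 E=2 S=0 W=5
Step 5 [EW]: N:wait,E:car6-GO,S:wait,W:car1-GO | queues: N=0 E=1 S=0 W=4
Step 6 [EW]: N:wait,E:car8-GO,S:wait,W:car2-GO | queues: N=0 E=0 S=0 W=3
Step 7 [EW]: N:wait,E:empty,S:wait,W:car4-GO | queues: N=0 E=0 S=0 W=2
Step 8 [NS]: N:empty,E:wait,S:empty,W:wait | queues: N=0 E=0 S=0 W=2
Step 9 [NS]: N:empty,E:wait,S:empty,W:wait | queues: N=0 E=0 S=0 W=2
Step 10 [NS]: N:empty,E:wait,S:empty,W:wait | queues: N=0 E=0 S=0 W=2
Step 11 [NS]: N:empty,E:wait,S:empty,W:wait | queues: N=0 E=0 S=0 W=2
Step 12 [EW]: N:wait,E:empty,S:wait,W:car5-GO | queues: N=0 E=0 S=0 W=1
Step 13 [EW]: N:wait,E:empty,S:wait,W:car7-GO | queues: N=0 E=0 S=0 W=0
Car 8 crosses at step 6

6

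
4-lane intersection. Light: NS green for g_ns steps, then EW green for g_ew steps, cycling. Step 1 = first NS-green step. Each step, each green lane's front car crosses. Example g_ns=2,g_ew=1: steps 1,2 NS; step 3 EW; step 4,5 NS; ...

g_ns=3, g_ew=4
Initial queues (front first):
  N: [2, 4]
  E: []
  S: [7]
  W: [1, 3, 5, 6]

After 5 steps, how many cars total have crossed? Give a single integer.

Step 1 [NS]: N:car2-GO,E:wait,S:car7-GO,W:wait | queues: N=1 E=0 S=0 W=4
Step 2 [NS]: N:car4-GO,E:wait,S:empty,W:wait | queues: N=0 E=0 S=0 W=4
Step 3 [NS]: N:empty,E:wait,S:empty,W:wait | queues: N=0 E=0 S=0 W=4
Step 4 [EW]: N:wait,E:empty,S:wait,W:car1-GO | queues: N=0 E=0 S=0 W=3
Step 5 [EW]: N:wait,E:empty,S:wait,W:car3-GO | queues: N=0 E=0 S=0 W=2
Cars crossed by step 5: 5

Answer: 5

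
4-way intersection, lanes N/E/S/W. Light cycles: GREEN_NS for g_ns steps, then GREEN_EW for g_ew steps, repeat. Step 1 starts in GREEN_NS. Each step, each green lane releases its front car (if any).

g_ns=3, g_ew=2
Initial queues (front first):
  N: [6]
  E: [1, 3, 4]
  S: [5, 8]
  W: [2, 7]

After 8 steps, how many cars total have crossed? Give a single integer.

Step 1 [NS]: N:car6-GO,E:wait,S:car5-GO,W:wait | queues: N=0 E=3 S=1 W=2
Step 2 [NS]: N:empty,E:wait,S:car8-GO,W:wait | queues: N=0 E=3 S=0 W=2
Step 3 [NS]: N:empty,E:wait,S:empty,W:wait | queues: N=0 E=3 S=0 W=2
Step 4 [EW]: N:wait,E:car1-GO,S:wait,W:car2-GO | queues: N=0 E=2 S=0 W=1
Step 5 [EW]: N:wait,E:car3-GO,S:wait,W:car7-GO | queues: N=0 E=1 S=0 W=0
Step 6 [NS]: N:empty,E:wait,S:empty,W:wait | queues: N=0 E=1 S=0 W=0
Step 7 [NS]: N:empty,E:wait,S:empty,W:wait | queues: N=0 E=1 S=0 W=0
Step 8 [NS]: N:empty,E:wait,S:empty,W:wait | queues: N=0 E=1 S=0 W=0
Cars crossed by step 8: 7

Answer: 7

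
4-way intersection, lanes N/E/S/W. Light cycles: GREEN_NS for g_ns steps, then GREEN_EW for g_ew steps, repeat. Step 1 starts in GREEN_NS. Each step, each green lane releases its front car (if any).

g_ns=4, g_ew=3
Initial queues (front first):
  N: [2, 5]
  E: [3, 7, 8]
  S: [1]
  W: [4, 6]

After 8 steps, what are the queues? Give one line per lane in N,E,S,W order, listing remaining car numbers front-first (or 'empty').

Step 1 [NS]: N:car2-GO,E:wait,S:car1-GO,W:wait | queues: N=1 E=3 S=0 W=2
Step 2 [NS]: N:car5-GO,E:wait,S:empty,W:wait | queues: N=0 E=3 S=0 W=2
Step 3 [NS]: N:empty,E:wait,S:empty,W:wait | queues: N=0 E=3 S=0 W=2
Step 4 [NS]: N:empty,E:wait,S:empty,W:wait | queues: N=0 E=3 S=0 W=2
Step 5 [EW]: N:wait,E:car3-GO,S:wait,W:car4-GO | queues: N=0 E=2 S=0 W=1
Step 6 [EW]: N:wait,E:car7-GO,S:wait,W:car6-GO | queues: N=0 E=1 S=0 W=0
Step 7 [EW]: N:wait,E:car8-GO,S:wait,W:empty | queues: N=0 E=0 S=0 W=0

N: empty
E: empty
S: empty
W: empty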